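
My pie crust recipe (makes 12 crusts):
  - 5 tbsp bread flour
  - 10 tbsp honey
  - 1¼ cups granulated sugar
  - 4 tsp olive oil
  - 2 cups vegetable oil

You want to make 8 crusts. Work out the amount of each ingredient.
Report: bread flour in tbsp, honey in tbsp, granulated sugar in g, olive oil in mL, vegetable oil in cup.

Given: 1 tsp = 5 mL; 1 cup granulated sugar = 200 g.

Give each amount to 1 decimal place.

bread flour: 3.3 tbsp; honey: 6.7 tbsp; granulated sugar: 166.7 g; olive oil: 13.3 mL; vegetable oil: 1.3 cup

Scaling factor: 8/12 = 2/3.
bread flour: 5 tbsp × 2/3 ≈ 3.3 tbsp
honey: 10 tbsp × 2/3 ≈ 6.7 tbsp
granulated sugar: 1.25 cup × 2/3 × 200 g/cup ≈ 166.7 g
olive oil: 4 tsp × 2/3 × 5 mL/tsp ≈ 13.3 mL
vegetable oil: 2 cup × 2/3 ≈ 1.3 cup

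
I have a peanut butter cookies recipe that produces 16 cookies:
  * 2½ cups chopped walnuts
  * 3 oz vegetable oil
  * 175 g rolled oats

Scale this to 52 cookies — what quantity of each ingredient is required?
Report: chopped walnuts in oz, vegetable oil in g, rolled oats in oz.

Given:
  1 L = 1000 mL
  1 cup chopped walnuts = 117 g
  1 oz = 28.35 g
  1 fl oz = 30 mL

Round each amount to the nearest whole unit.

Scaling factor: 52/16 = 13/4 = 3.25.
chopped walnuts: 2.5 cup × 13/4 × 117 g/cup ÷ 28.35 g/oz ≈ 34 oz
vegetable oil: 3 oz × 13/4 × 28.35 g/oz ≈ 276 g
rolled oats: 175 g × 13/4 ÷ 28.35 g/oz ≈ 20 oz

chopped walnuts: 34 oz; vegetable oil: 276 g; rolled oats: 20 oz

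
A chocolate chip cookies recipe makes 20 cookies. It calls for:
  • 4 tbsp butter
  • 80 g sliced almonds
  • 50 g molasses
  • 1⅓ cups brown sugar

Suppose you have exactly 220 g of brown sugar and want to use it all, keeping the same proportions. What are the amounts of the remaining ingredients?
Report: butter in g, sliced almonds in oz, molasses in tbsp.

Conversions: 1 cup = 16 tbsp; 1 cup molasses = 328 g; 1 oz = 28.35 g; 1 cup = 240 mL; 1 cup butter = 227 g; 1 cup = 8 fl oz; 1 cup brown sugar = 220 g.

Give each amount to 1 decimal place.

butter: 42.6 g; sliced almonds: 2.1 oz; molasses: 1.8 tbsp

The original recipe has 880/3 g of brown sugar, so the scaling factor is 220 ÷ 880/3 = 3/4 = 0.75.
butter: 4 tbsp × 3/4 ÷ 16 tbsp/cup × 227 g/cup ≈ 42.6 g
sliced almonds: 80 g × 3/4 ÷ 28.35 g/oz ≈ 2.1 oz
molasses: 50 g × 3/4 ÷ 328 g/cup × 16 tbsp/cup ≈ 1.8 tbsp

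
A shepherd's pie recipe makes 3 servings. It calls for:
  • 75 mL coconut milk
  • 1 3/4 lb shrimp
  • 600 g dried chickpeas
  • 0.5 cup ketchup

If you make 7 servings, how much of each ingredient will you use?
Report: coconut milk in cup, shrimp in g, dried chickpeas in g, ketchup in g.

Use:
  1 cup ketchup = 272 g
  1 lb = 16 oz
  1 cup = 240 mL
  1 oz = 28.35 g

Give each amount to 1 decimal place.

Scaling factor: 7/3.
coconut milk: 75 mL × 7/3 ÷ 240 mL/cup ≈ 0.7 cup
shrimp: 1.75 lb × 7/3 × 16 oz/lb × 28.35 g/oz = 1852.2 g
dried chickpeas: 600 g × 7/3 = 1400.0 g
ketchup: 0.5 cup × 7/3 × 272 g/cup ≈ 317.3 g

coconut milk: 0.7 cup; shrimp: 1852.2 g; dried chickpeas: 1400.0 g; ketchup: 317.3 g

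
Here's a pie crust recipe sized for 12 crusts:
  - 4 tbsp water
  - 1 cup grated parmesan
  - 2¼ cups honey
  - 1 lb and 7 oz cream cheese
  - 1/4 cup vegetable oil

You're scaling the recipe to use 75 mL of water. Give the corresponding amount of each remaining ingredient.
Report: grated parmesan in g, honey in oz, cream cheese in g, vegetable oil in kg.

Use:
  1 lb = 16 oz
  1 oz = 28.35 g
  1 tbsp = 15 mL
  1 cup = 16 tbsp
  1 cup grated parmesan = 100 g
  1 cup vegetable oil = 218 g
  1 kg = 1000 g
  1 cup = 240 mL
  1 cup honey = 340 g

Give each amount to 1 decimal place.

grated parmesan: 125.0 g; honey: 33.7 oz; cream cheese: 815.1 g; vegetable oil: 0.1 kg

The original recipe has 60 mL of water, so the scaling factor is 75 ÷ 60 = 5/4 = 1.25.
grated parmesan: 1 cup × 5/4 × 100 g/cup = 125.0 g
honey: 2.25 cup × 5/4 × 340 g/cup ÷ 28.35 g/oz ≈ 33.7 oz
cream cheese: (1 lb + 7 oz = 1.4375 lb) × 5/4 × 16 oz/lb × 28.35 g/oz ≈ 815.1 g
vegetable oil: 0.25 cup × 5/4 × 218 g/cup ÷ 1000 g/kg ≈ 0.1 kg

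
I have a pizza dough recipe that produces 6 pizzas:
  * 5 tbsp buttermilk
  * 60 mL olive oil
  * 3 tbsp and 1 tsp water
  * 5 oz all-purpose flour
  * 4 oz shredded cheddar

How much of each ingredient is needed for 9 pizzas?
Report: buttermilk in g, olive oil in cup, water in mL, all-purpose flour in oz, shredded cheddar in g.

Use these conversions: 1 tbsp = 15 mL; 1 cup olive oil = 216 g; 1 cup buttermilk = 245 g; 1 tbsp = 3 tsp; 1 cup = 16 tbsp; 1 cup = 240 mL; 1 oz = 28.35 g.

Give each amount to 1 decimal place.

buttermilk: 114.8 g; olive oil: 0.4 cup; water: 75.0 mL; all-purpose flour: 7.5 oz; shredded cheddar: 170.1 g

Scaling factor: 9/6 = 3/2 = 1.5.
buttermilk: 5 tbsp × 3/2 ÷ 16 tbsp/cup × 245 g/cup ≈ 114.8 g
olive oil: 60 mL × 3/2 ÷ 240 mL/cup ≈ 0.4 cup
water: (3 tbsp + 1 tsp = 10/3 tbsp) × 3/2 × 15 mL/tbsp = 75.0 mL
all-purpose flour: 5 oz × 3/2 = 7.5 oz
shredded cheddar: 4 oz × 3/2 × 28.35 g/oz = 170.1 g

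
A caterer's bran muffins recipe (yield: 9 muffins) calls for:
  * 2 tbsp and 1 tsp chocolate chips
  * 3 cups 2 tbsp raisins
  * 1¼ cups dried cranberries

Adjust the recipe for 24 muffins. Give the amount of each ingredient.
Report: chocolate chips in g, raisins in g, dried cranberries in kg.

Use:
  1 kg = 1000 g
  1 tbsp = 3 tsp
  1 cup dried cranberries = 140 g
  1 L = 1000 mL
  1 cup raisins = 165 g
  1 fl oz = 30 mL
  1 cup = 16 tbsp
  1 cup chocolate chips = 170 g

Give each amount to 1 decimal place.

Scaling factor: 24/9 = 8/3.
chocolate chips: (2 tbsp + 1 tsp = 7/3 tbsp) × 8/3 ÷ 16 tbsp/cup × 170 g/cup ≈ 66.1 g
raisins: (3 cup + 2 tbsp = 3.125 cup) × 8/3 × 165 g/cup = 1375.0 g
dried cranberries: 1.25 cup × 8/3 × 140 g/cup ÷ 1000 g/kg ≈ 0.5 kg

chocolate chips: 66.1 g; raisins: 1375.0 g; dried cranberries: 0.5 kg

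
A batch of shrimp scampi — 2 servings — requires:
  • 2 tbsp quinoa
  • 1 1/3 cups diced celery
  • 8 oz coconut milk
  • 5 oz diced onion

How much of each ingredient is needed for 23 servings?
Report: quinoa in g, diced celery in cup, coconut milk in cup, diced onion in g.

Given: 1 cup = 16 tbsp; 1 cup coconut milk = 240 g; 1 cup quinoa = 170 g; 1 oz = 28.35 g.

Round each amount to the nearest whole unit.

quinoa: 244 g; diced celery: 15 cup; coconut milk: 11 cup; diced onion: 1630 g

Scaling factor: 23/2 = 11.5.
quinoa: 2 tbsp × 23/2 ÷ 16 tbsp/cup × 170 g/cup ≈ 244 g
diced celery: 4/3 cup × 23/2 ≈ 15 cup
coconut milk: 8 oz × 23/2 × 28.35 g/oz ÷ 240 g/cup ≈ 11 cup
diced onion: 5 oz × 23/2 × 28.35 g/oz ≈ 1630 g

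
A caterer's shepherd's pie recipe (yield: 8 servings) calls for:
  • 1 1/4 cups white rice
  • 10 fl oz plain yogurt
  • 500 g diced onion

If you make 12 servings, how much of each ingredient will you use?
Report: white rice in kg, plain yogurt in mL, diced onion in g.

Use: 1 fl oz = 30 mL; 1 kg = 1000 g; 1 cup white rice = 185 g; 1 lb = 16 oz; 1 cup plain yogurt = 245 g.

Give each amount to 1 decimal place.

white rice: 0.3 kg; plain yogurt: 450.0 mL; diced onion: 750.0 g

Scaling factor: 12/8 = 3/2 = 1.5.
white rice: 1.25 cup × 3/2 × 185 g/cup ÷ 1000 g/kg ≈ 0.3 kg
plain yogurt: 10 fl oz × 3/2 × 30 mL/fl oz = 450.0 mL
diced onion: 500 g × 3/2 = 750.0 g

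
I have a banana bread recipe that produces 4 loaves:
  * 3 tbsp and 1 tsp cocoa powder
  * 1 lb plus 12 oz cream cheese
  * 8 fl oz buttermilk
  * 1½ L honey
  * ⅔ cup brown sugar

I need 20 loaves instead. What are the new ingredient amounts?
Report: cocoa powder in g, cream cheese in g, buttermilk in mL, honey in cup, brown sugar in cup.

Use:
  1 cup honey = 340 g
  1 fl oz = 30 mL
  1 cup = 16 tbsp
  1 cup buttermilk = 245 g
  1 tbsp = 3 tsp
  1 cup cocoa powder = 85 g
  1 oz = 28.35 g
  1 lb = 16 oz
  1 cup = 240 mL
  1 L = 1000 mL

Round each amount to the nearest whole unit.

Scaling factor: 20/4 = 5.
cocoa powder: (3 tbsp + 1 tsp = 10/3 tbsp) × 5 ÷ 16 tbsp/cup × 85 g/cup ≈ 89 g
cream cheese: (1 lb + 12 oz = 1.75 lb) × 5 × 16 oz/lb × 28.35 g/oz = 3969 g
buttermilk: 8 fl oz × 5 × 30 mL/fl oz = 1200 mL
honey: 1.5 L × 5 × 1000 mL/L ÷ 240 mL/cup ≈ 31 cup
brown sugar: 2/3 cup × 5 ≈ 3 cup

cocoa powder: 89 g; cream cheese: 3969 g; buttermilk: 1200 mL; honey: 31 cup; brown sugar: 3 cup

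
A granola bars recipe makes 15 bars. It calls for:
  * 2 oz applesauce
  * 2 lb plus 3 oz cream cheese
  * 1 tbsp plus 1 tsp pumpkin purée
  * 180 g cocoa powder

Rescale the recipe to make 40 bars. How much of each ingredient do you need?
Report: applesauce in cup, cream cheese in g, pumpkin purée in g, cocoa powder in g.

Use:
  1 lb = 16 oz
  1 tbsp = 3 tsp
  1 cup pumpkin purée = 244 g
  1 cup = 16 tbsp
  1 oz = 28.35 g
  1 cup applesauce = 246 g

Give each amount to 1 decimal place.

Scaling factor: 40/15 = 8/3.
applesauce: 2 oz × 8/3 × 28.35 g/oz ÷ 246 g/cup ≈ 0.6 cup
cream cheese: (2 lb + 3 oz = 2.1875 lb) × 8/3 × 16 oz/lb × 28.35 g/oz = 2646.0 g
pumpkin purée: (1 tbsp + 1 tsp = 4/3 tbsp) × 8/3 ÷ 16 tbsp/cup × 244 g/cup ≈ 54.2 g
cocoa powder: 180 g × 8/3 = 480.0 g

applesauce: 0.6 cup; cream cheese: 2646.0 g; pumpkin purée: 54.2 g; cocoa powder: 480.0 g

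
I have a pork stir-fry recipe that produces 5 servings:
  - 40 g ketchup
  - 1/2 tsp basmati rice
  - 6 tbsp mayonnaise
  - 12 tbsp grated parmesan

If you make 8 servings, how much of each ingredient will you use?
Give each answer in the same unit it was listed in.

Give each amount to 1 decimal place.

ketchup: 64.0 g; basmati rice: 0.8 tsp; mayonnaise: 9.6 tbsp; grated parmesan: 19.2 tbsp

Scaling factor: 8/5 = 1.6.
ketchup: 40 g × 8/5 = 64.0 g
basmati rice: 0.5 tsp × 8/5 = 0.8 tsp
mayonnaise: 6 tbsp × 8/5 = 9.6 tbsp
grated parmesan: 12 tbsp × 8/5 = 19.2 tbsp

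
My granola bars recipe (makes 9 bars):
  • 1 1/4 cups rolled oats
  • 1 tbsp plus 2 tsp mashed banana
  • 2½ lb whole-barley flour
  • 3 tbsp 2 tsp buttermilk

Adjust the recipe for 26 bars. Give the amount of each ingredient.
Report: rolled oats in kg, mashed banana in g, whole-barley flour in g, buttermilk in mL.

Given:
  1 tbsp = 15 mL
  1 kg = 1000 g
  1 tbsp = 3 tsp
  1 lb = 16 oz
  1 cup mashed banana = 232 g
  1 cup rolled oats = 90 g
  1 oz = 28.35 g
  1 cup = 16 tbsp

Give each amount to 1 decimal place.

Scaling factor: 26/9.
rolled oats: 1.25 cup × 26/9 × 90 g/cup ÷ 1000 g/kg ≈ 0.3 kg
mashed banana: (1 tbsp + 2 tsp = 5/3 tbsp) × 26/9 ÷ 16 tbsp/cup × 232 g/cup ≈ 69.8 g
whole-barley flour: 2.5 lb × 26/9 × 16 oz/lb × 28.35 g/oz = 3276.0 g
buttermilk: (3 tbsp + 2 tsp = 11/3 tbsp) × 26/9 × 15 mL/tbsp ≈ 158.9 mL

rolled oats: 0.3 kg; mashed banana: 69.8 g; whole-barley flour: 3276.0 g; buttermilk: 158.9 mL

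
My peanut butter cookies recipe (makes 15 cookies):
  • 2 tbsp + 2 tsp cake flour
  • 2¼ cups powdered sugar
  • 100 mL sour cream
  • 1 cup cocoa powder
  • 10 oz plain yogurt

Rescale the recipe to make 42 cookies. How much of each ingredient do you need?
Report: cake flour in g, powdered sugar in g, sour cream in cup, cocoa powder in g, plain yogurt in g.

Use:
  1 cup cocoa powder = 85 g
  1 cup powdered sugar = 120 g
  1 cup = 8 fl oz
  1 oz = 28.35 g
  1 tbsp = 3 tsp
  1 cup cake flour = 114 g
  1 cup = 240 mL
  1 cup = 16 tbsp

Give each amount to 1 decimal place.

Scaling factor: 42/15 = 14/5 = 2.8.
cake flour: (2 tbsp + 2 tsp = 8/3 tbsp) × 14/5 ÷ 16 tbsp/cup × 114 g/cup = 53.2 g
powdered sugar: 2.25 cup × 14/5 × 120 g/cup = 756.0 g
sour cream: 100 mL × 14/5 ÷ 240 mL/cup ≈ 1.2 cup
cocoa powder: 1 cup × 14/5 × 85 g/cup = 238.0 g
plain yogurt: 10 oz × 14/5 × 28.35 g/oz = 793.8 g

cake flour: 53.2 g; powdered sugar: 756.0 g; sour cream: 1.2 cup; cocoa powder: 238.0 g; plain yogurt: 793.8 g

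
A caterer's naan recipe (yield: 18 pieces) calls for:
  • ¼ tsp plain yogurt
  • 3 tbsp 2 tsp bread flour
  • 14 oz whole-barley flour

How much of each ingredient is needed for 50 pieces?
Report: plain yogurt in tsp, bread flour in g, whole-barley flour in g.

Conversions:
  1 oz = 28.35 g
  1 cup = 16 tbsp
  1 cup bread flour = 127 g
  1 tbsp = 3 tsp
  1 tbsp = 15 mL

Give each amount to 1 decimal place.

plain yogurt: 0.7 tsp; bread flour: 80.8 g; whole-barley flour: 1102.5 g

Scaling factor: 50/18 = 25/9.
plain yogurt: 0.25 tsp × 25/9 ≈ 0.7 tsp
bread flour: (3 tbsp + 2 tsp = 11/3 tbsp) × 25/9 ÷ 16 tbsp/cup × 127 g/cup ≈ 80.8 g
whole-barley flour: 14 oz × 25/9 × 28.35 g/oz = 1102.5 g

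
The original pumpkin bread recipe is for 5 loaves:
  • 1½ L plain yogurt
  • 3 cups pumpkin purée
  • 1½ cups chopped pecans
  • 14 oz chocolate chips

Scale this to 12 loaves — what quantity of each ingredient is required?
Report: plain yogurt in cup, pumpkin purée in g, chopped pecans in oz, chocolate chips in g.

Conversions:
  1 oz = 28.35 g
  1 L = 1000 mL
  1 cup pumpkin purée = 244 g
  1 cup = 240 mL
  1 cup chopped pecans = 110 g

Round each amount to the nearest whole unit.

plain yogurt: 15 cup; pumpkin purée: 1757 g; chopped pecans: 14 oz; chocolate chips: 953 g

Scaling factor: 12/5 = 2.4.
plain yogurt: 1.5 L × 12/5 × 1000 mL/L ÷ 240 mL/cup = 15 cup
pumpkin purée: 3 cup × 12/5 × 244 g/cup ≈ 1757 g
chopped pecans: 1.5 cup × 12/5 × 110 g/cup ÷ 28.35 g/oz ≈ 14 oz
chocolate chips: 14 oz × 12/5 × 28.35 g/oz ≈ 953 g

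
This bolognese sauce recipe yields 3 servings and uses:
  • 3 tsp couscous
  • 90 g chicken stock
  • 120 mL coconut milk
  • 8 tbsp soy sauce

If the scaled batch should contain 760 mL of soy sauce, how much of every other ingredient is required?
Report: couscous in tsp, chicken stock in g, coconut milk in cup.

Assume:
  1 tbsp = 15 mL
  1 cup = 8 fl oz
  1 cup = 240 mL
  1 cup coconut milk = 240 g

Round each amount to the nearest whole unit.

The original recipe has 120 mL of soy sauce, so the scaling factor is 760 ÷ 120 = 19/3.
couscous: 3 tsp × 19/3 = 19 tsp
chicken stock: 90 g × 19/3 = 570 g
coconut milk: 120 mL × 19/3 ÷ 240 mL/cup ≈ 3 cup

couscous: 19 tsp; chicken stock: 570 g; coconut milk: 3 cup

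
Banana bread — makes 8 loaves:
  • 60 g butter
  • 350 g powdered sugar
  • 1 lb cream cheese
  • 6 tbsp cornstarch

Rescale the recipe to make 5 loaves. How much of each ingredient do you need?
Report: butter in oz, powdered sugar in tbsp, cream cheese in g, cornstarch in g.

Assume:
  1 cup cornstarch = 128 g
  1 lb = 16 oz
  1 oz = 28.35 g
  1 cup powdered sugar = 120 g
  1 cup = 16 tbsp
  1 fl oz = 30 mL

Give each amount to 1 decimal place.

Scaling factor: 5/8 = 0.625.
butter: 60 g × 5/8 ÷ 28.35 g/oz ≈ 1.3 oz
powdered sugar: 350 g × 5/8 ÷ 120 g/cup × 16 tbsp/cup ≈ 29.2 tbsp
cream cheese: 1 lb × 5/8 × 16 oz/lb × 28.35 g/oz = 283.5 g
cornstarch: 6 tbsp × 5/8 ÷ 16 tbsp/cup × 128 g/cup = 30.0 g

butter: 1.3 oz; powdered sugar: 29.2 tbsp; cream cheese: 283.5 g; cornstarch: 30.0 g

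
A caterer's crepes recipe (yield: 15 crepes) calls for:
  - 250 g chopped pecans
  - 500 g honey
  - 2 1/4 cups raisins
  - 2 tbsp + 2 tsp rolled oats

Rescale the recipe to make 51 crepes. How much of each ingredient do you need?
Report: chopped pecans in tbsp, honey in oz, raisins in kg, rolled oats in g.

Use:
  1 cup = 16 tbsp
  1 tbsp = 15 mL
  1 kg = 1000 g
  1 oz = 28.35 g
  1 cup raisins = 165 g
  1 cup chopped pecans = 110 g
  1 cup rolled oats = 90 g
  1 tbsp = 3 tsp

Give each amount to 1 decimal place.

chopped pecans: 123.6 tbsp; honey: 60.0 oz; raisins: 1.3 kg; rolled oats: 51.0 g

Scaling factor: 51/15 = 17/5 = 3.4.
chopped pecans: 250 g × 17/5 ÷ 110 g/cup × 16 tbsp/cup ≈ 123.6 tbsp
honey: 500 g × 17/5 ÷ 28.35 g/oz ≈ 60.0 oz
raisins: 2.25 cup × 17/5 × 165 g/cup ÷ 1000 g/kg ≈ 1.3 kg
rolled oats: (2 tbsp + 2 tsp = 8/3 tbsp) × 17/5 ÷ 16 tbsp/cup × 90 g/cup = 51.0 g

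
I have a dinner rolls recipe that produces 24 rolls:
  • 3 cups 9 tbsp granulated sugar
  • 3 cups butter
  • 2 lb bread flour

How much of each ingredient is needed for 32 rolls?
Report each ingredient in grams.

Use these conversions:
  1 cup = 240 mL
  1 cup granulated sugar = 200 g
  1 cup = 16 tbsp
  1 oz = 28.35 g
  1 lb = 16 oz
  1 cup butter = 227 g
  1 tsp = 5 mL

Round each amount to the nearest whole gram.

granulated sugar: 950 g; butter: 908 g; bread flour: 1210 g

Scaling factor: 32/24 = 4/3.
granulated sugar: (3 cup + 9 tbsp = 3.5625 cup) × 4/3 × 200 g/cup = 950 g
butter: 3 cup × 4/3 × 227 g/cup = 908 g
bread flour: 2 lb × 4/3 × 16 oz/lb × 28.35 g/oz ≈ 1210 g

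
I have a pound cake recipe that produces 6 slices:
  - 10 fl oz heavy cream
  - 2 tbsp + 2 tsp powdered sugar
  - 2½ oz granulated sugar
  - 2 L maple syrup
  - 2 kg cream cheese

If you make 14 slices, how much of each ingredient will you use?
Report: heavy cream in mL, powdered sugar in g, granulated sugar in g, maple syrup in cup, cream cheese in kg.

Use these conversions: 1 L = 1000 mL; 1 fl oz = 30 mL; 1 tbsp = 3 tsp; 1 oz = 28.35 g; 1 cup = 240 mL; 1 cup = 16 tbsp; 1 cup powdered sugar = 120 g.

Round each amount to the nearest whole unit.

heavy cream: 700 mL; powdered sugar: 47 g; granulated sugar: 165 g; maple syrup: 19 cup; cream cheese: 5 kg

Scaling factor: 14/6 = 7/3.
heavy cream: 10 fl oz × 7/3 × 30 mL/fl oz = 700 mL
powdered sugar: (2 tbsp + 2 tsp = 8/3 tbsp) × 7/3 ÷ 16 tbsp/cup × 120 g/cup ≈ 47 g
granulated sugar: 2.5 oz × 7/3 × 28.35 g/oz ≈ 165 g
maple syrup: 2 L × 7/3 × 1000 mL/L ÷ 240 mL/cup ≈ 19 cup
cream cheese: 2 kg × 7/3 ≈ 5 kg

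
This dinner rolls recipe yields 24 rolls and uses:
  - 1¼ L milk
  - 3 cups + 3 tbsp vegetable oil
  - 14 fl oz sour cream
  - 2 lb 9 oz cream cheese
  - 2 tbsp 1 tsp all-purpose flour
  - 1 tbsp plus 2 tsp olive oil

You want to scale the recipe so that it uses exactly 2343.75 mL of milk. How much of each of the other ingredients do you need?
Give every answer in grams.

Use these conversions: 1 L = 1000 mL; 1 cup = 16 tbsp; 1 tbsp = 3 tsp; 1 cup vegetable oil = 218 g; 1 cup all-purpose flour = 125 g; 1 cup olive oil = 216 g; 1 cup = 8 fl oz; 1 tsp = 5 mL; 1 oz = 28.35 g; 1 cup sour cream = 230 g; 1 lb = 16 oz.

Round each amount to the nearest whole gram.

The original recipe has 1250 mL of milk, so the scaling factor is 2343.75 ÷ 1250 = 15/8 = 1.875.
vegetable oil: (3 cup + 3 tbsp = 3.1875 cup) × 15/8 × 218 g/cup ≈ 1303 g
sour cream: 14 fl oz × 15/8 ÷ 8 fl oz/cup × 230 g/cup ≈ 755 g
cream cheese: (2 lb + 9 oz = 2.5625 lb) × 15/8 × 16 oz/lb × 28.35 g/oz ≈ 2179 g
all-purpose flour: (2 tbsp + 1 tsp = 7/3 tbsp) × 15/8 ÷ 16 tbsp/cup × 125 g/cup ≈ 34 g
olive oil: (1 tbsp + 2 tsp = 5/3 tbsp) × 15/8 ÷ 16 tbsp/cup × 216 g/cup ≈ 42 g

vegetable oil: 1303 g; sour cream: 755 g; cream cheese: 2179 g; all-purpose flour: 34 g; olive oil: 42 g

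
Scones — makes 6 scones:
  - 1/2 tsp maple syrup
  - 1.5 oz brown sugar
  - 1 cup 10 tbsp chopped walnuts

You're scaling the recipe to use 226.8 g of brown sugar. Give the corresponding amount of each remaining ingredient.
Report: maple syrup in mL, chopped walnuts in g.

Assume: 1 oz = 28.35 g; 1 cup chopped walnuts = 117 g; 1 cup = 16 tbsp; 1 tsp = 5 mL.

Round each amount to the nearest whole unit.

The original recipe has 42.525 g of brown sugar, so the scaling factor is 226.8 ÷ 42.525 = 16/3.
maple syrup: 0.5 tsp × 16/3 × 5 mL/tsp ≈ 13 mL
chopped walnuts: (1 cup + 10 tbsp = 1.625 cup) × 16/3 × 117 g/cup = 1014 g

maple syrup: 13 mL; chopped walnuts: 1014 g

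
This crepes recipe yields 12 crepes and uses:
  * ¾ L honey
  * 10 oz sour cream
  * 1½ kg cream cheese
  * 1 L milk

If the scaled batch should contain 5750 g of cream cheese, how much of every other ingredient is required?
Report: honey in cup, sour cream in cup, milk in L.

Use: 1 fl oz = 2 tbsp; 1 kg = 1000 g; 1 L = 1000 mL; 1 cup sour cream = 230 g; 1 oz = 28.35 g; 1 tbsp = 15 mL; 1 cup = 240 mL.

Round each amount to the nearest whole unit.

honey: 12 cup; sour cream: 5 cup; milk: 4 L

The original recipe has 1500 g of cream cheese, so the scaling factor is 5750 ÷ 1500 = 23/6.
honey: 0.75 L × 23/6 × 1000 mL/L ÷ 240 mL/cup ≈ 12 cup
sour cream: 10 oz × 23/6 × 28.35 g/oz ÷ 230 g/cup ≈ 5 cup
milk: 1 L × 23/6 ≈ 4 L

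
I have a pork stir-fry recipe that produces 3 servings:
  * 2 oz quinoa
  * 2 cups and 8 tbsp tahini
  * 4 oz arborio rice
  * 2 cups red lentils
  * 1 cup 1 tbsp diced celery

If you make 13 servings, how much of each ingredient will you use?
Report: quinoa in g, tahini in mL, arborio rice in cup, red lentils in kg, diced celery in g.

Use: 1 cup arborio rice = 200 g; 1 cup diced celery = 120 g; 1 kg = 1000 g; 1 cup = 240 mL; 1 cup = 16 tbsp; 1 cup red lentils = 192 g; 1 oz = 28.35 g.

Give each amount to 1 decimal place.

Scaling factor: 13/3.
quinoa: 2 oz × 13/3 × 28.35 g/oz = 245.7 g
tahini: (2 cup + 8 tbsp = 2.5 cup) × 13/3 × 240 mL/cup = 2600.0 mL
arborio rice: 4 oz × 13/3 × 28.35 g/oz ÷ 200 g/cup ≈ 2.5 cup
red lentils: 2 cup × 13/3 × 192 g/cup ÷ 1000 g/kg ≈ 1.7 kg
diced celery: (1 cup + 1 tbsp = 1.0625 cup) × 13/3 × 120 g/cup = 552.5 g

quinoa: 245.7 g; tahini: 2600.0 mL; arborio rice: 2.5 cup; red lentils: 1.7 kg; diced celery: 552.5 g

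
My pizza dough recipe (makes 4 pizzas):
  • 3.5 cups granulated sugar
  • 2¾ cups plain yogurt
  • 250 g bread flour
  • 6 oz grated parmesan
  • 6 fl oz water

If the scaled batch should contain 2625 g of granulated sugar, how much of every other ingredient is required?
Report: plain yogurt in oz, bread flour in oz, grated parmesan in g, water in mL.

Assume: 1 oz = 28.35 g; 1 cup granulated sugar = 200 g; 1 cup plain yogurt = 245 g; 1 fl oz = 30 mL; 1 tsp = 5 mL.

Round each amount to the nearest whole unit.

The original recipe has 700 g of granulated sugar, so the scaling factor is 2625 ÷ 700 = 15/4 = 3.75.
plain yogurt: 2.75 cup × 15/4 × 245 g/cup ÷ 28.35 g/oz ≈ 89 oz
bread flour: 250 g × 15/4 ÷ 28.35 g/oz ≈ 33 oz
grated parmesan: 6 oz × 15/4 × 28.35 g/oz ≈ 638 g
water: 6 fl oz × 15/4 × 30 mL/fl oz = 675 mL

plain yogurt: 89 oz; bread flour: 33 oz; grated parmesan: 638 g; water: 675 mL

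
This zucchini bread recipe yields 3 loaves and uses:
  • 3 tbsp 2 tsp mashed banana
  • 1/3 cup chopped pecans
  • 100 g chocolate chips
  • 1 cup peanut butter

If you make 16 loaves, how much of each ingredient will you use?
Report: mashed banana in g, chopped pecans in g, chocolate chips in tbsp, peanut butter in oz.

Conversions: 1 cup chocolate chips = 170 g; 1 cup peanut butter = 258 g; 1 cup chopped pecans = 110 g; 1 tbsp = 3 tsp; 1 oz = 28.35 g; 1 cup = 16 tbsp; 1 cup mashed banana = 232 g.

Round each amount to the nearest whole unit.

Scaling factor: 16/3.
mashed banana: (3 tbsp + 2 tsp = 11/3 tbsp) × 16/3 ÷ 16 tbsp/cup × 232 g/cup ≈ 284 g
chopped pecans: 1/3 cup × 16/3 × 110 g/cup ≈ 196 g
chocolate chips: 100 g × 16/3 ÷ 170 g/cup × 16 tbsp/cup ≈ 50 tbsp
peanut butter: 1 cup × 16/3 × 258 g/cup ÷ 28.35 g/oz ≈ 49 oz

mashed banana: 284 g; chopped pecans: 196 g; chocolate chips: 50 tbsp; peanut butter: 49 oz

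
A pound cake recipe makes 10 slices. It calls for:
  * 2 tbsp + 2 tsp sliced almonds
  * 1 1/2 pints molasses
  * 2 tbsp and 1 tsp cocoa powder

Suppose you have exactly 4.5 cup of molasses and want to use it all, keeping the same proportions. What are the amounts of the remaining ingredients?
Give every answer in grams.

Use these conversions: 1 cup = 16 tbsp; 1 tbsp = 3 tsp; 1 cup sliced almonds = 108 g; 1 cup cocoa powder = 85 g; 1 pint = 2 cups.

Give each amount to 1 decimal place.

sliced almonds: 27.0 g; cocoa powder: 18.6 g

The original recipe has 3 cup of molasses, so the scaling factor is 4.5 ÷ 3 = 3/2 = 1.5.
sliced almonds: (2 tbsp + 2 tsp = 8/3 tbsp) × 3/2 ÷ 16 tbsp/cup × 108 g/cup = 27.0 g
cocoa powder: (2 tbsp + 1 tsp = 7/3 tbsp) × 3/2 ÷ 16 tbsp/cup × 85 g/cup ≈ 18.6 g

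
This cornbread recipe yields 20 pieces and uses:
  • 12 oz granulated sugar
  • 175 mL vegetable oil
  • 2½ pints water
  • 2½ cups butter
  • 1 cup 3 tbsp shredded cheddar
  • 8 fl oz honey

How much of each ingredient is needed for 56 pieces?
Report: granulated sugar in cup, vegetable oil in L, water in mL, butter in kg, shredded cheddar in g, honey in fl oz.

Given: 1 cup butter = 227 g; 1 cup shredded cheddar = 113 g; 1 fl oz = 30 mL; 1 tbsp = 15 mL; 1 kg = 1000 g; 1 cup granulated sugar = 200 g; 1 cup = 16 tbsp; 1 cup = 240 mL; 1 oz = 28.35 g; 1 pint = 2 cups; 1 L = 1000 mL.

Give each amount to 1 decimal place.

Scaling factor: 56/20 = 14/5 = 2.8.
granulated sugar: 12 oz × 14/5 × 28.35 g/oz ÷ 200 g/cup ≈ 4.8 cup
vegetable oil: 175 mL × 14/5 ÷ 1000 mL/L ≈ 0.5 L
water: 2.5 pint × 14/5 × 2 cup/pint × 240 mL/cup = 3360.0 mL
butter: 2.5 cup × 14/5 × 227 g/cup ÷ 1000 g/kg ≈ 1.6 kg
shredded cheddar: (1 cup + 3 tbsp = 1.1875 cup) × 14/5 × 113 g/cup ≈ 375.7 g
honey: 8 fl oz × 14/5 = 22.4 fl oz

granulated sugar: 4.8 cup; vegetable oil: 0.5 L; water: 3360.0 mL; butter: 1.6 kg; shredded cheddar: 375.7 g; honey: 22.4 fl oz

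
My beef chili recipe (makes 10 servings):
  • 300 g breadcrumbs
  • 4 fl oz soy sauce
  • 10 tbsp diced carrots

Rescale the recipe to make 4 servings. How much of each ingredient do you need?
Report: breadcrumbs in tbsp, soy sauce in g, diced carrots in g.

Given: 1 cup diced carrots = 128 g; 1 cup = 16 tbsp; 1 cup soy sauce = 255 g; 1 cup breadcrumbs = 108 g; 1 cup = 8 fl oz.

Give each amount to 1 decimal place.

Scaling factor: 4/10 = 2/5 = 0.4.
breadcrumbs: 300 g × 2/5 ÷ 108 g/cup × 16 tbsp/cup ≈ 17.8 tbsp
soy sauce: 4 fl oz × 2/5 ÷ 8 fl oz/cup × 255 g/cup = 51.0 g
diced carrots: 10 tbsp × 2/5 ÷ 16 tbsp/cup × 128 g/cup = 32.0 g

breadcrumbs: 17.8 tbsp; soy sauce: 51.0 g; diced carrots: 32.0 g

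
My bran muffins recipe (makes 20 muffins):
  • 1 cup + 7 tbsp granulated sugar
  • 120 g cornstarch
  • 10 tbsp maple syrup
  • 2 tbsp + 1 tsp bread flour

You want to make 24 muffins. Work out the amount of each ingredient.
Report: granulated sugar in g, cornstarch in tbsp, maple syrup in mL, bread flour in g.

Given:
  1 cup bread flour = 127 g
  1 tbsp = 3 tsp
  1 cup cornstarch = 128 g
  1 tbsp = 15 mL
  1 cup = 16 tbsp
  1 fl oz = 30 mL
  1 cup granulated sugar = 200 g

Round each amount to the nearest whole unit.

granulated sugar: 345 g; cornstarch: 18 tbsp; maple syrup: 180 mL; bread flour: 22 g

Scaling factor: 24/20 = 6/5 = 1.2.
granulated sugar: (1 cup + 7 tbsp = 1.4375 cup) × 6/5 × 200 g/cup = 345 g
cornstarch: 120 g × 6/5 ÷ 128 g/cup × 16 tbsp/cup = 18 tbsp
maple syrup: 10 tbsp × 6/5 × 15 mL/tbsp = 180 mL
bread flour: (2 tbsp + 1 tsp = 7/3 tbsp) × 6/5 ÷ 16 tbsp/cup × 127 g/cup ≈ 22 g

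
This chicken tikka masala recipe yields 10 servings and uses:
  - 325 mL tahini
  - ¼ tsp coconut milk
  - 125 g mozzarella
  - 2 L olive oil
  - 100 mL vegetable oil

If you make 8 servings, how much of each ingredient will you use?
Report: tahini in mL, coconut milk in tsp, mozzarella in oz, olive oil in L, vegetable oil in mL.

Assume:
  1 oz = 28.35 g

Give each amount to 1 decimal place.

tahini: 260.0 mL; coconut milk: 0.2 tsp; mozzarella: 3.5 oz; olive oil: 1.6 L; vegetable oil: 80.0 mL

Scaling factor: 8/10 = 4/5 = 0.8.
tahini: 325 mL × 4/5 = 260.0 mL
coconut milk: 0.25 tsp × 4/5 = 0.2 tsp
mozzarella: 125 g × 4/5 ÷ 28.35 g/oz ≈ 3.5 oz
olive oil: 2 L × 4/5 = 1.6 L
vegetable oil: 100 mL × 4/5 = 80.0 mL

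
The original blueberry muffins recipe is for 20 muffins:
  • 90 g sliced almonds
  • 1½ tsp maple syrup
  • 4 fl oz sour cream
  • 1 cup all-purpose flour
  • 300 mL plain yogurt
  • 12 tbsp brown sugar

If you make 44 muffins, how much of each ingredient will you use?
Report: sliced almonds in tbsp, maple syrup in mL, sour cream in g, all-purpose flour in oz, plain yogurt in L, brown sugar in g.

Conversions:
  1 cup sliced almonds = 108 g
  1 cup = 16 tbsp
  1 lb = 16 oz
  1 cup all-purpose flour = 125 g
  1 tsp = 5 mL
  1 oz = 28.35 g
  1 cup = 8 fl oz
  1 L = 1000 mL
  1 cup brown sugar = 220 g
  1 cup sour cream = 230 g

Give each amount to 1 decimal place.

sliced almonds: 29.3 tbsp; maple syrup: 16.5 mL; sour cream: 253.0 g; all-purpose flour: 9.7 oz; plain yogurt: 0.7 L; brown sugar: 363.0 g

Scaling factor: 44/20 = 11/5 = 2.2.
sliced almonds: 90 g × 11/5 ÷ 108 g/cup × 16 tbsp/cup ≈ 29.3 tbsp
maple syrup: 1.5 tsp × 11/5 × 5 mL/tsp = 16.5 mL
sour cream: 4 fl oz × 11/5 ÷ 8 fl oz/cup × 230 g/cup = 253.0 g
all-purpose flour: 1 cup × 11/5 × 125 g/cup ÷ 28.35 g/oz ≈ 9.7 oz
plain yogurt: 300 mL × 11/5 ÷ 1000 mL/L ≈ 0.7 L
brown sugar: 12 tbsp × 11/5 ÷ 16 tbsp/cup × 220 g/cup = 363.0 g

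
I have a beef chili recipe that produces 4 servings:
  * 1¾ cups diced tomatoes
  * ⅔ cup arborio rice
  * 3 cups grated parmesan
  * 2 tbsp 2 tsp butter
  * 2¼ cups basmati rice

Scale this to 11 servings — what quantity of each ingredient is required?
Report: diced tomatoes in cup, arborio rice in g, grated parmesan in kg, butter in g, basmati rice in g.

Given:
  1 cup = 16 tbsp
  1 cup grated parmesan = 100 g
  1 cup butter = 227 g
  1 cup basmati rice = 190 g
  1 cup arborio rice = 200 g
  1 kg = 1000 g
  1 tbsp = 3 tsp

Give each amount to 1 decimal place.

Scaling factor: 11/4 = 2.75.
diced tomatoes: 1.75 cup × 11/4 ≈ 4.8 cup
arborio rice: 2/3 cup × 11/4 × 200 g/cup ≈ 366.7 g
grated parmesan: 3 cup × 11/4 × 100 g/cup ÷ 1000 g/kg ≈ 0.8 kg
butter: (2 tbsp + 2 tsp = 8/3 tbsp) × 11/4 ÷ 16 tbsp/cup × 227 g/cup ≈ 104.0 g
basmati rice: 2.25 cup × 11/4 × 190 g/cup ≈ 1175.6 g

diced tomatoes: 4.8 cup; arborio rice: 366.7 g; grated parmesan: 0.8 kg; butter: 104.0 g; basmati rice: 1175.6 g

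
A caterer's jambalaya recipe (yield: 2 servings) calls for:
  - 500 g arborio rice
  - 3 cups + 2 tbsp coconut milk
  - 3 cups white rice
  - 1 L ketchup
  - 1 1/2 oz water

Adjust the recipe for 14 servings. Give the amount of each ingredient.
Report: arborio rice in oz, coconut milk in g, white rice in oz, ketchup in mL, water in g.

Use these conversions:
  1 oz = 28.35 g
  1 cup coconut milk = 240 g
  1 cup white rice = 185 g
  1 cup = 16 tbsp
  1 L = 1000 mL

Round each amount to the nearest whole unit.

arborio rice: 123 oz; coconut milk: 5250 g; white rice: 137 oz; ketchup: 7000 mL; water: 298 g

Scaling factor: 14/2 = 7.
arborio rice: 500 g × 7 ÷ 28.35 g/oz ≈ 123 oz
coconut milk: (3 cup + 2 tbsp = 3.125 cup) × 7 × 240 g/cup = 5250 g
white rice: 3 cup × 7 × 185 g/cup ÷ 28.35 g/oz ≈ 137 oz
ketchup: 1 L × 7 × 1000 mL/L = 7000 mL
water: 1.5 oz × 7 × 28.35 g/oz ≈ 298 g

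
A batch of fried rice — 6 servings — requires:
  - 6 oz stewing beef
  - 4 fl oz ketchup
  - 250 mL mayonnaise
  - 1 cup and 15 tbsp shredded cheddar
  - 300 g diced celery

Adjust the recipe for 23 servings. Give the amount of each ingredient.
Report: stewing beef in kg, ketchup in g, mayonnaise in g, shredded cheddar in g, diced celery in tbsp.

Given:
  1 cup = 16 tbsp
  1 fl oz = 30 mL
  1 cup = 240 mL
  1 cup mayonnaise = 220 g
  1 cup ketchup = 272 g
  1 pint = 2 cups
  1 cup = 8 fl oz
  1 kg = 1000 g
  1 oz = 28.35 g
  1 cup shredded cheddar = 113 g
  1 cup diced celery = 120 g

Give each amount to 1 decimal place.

Scaling factor: 23/6.
stewing beef: 6 oz × 23/6 × 28.35 g/oz ÷ 1000 g/kg ≈ 0.7 kg
ketchup: 4 fl oz × 23/6 ÷ 8 fl oz/cup × 272 g/cup ≈ 521.3 g
mayonnaise: 250 mL × 23/6 ÷ 240 mL/cup × 220 g/cup ≈ 878.5 g
shredded cheddar: (1 cup + 15 tbsp = 1.9375 cup) × 23/6 × 113 g/cup ≈ 839.3 g
diced celery: 300 g × 23/6 ÷ 120 g/cup × 16 tbsp/cup ≈ 153.3 tbsp

stewing beef: 0.7 kg; ketchup: 521.3 g; mayonnaise: 878.5 g; shredded cheddar: 839.3 g; diced celery: 153.3 tbsp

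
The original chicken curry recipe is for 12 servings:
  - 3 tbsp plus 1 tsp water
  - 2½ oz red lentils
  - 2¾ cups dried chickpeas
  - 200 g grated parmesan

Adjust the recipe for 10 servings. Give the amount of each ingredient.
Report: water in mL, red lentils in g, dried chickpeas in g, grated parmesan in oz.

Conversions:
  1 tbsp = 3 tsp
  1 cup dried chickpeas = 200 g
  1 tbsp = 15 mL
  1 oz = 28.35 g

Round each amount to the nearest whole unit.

water: 42 mL; red lentils: 59 g; dried chickpeas: 458 g; grated parmesan: 6 oz

Scaling factor: 10/12 = 5/6.
water: (3 tbsp + 1 tsp = 10/3 tbsp) × 5/6 × 15 mL/tbsp ≈ 42 mL
red lentils: 2.5 oz × 5/6 × 28.35 g/oz ≈ 59 g
dried chickpeas: 2.75 cup × 5/6 × 200 g/cup ≈ 458 g
grated parmesan: 200 g × 5/6 ÷ 28.35 g/oz ≈ 6 oz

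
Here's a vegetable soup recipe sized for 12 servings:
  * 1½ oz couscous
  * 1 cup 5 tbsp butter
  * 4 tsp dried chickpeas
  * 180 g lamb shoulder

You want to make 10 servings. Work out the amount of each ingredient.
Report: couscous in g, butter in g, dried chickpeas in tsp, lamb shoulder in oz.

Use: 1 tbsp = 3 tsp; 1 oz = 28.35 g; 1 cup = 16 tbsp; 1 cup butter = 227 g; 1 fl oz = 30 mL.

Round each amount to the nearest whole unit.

couscous: 35 g; butter: 248 g; dried chickpeas: 3 tsp; lamb shoulder: 5 oz

Scaling factor: 10/12 = 5/6.
couscous: 1.5 oz × 5/6 × 28.35 g/oz ≈ 35 g
butter: (1 cup + 5 tbsp = 1.3125 cup) × 5/6 × 227 g/cup ≈ 248 g
dried chickpeas: 4 tsp × 5/6 ≈ 3 tsp
lamb shoulder: 180 g × 5/6 ÷ 28.35 g/oz ≈ 5 oz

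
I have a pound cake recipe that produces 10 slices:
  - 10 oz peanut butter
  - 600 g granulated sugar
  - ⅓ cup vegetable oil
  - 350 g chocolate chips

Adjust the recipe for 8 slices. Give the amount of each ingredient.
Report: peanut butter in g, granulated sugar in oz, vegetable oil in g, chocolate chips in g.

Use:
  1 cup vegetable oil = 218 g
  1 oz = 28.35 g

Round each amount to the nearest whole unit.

Scaling factor: 8/10 = 4/5 = 0.8.
peanut butter: 10 oz × 4/5 × 28.35 g/oz ≈ 227 g
granulated sugar: 600 g × 4/5 ÷ 28.35 g/oz ≈ 17 oz
vegetable oil: 1/3 cup × 4/5 × 218 g/cup ≈ 58 g
chocolate chips: 350 g × 4/5 = 280 g

peanut butter: 227 g; granulated sugar: 17 oz; vegetable oil: 58 g; chocolate chips: 280 g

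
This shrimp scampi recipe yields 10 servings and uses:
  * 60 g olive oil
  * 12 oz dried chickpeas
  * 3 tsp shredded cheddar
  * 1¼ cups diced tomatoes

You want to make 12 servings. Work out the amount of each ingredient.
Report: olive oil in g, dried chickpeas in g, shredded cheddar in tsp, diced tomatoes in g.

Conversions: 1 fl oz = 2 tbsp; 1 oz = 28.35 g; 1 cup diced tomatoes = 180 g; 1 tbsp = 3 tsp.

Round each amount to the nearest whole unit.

Scaling factor: 12/10 = 6/5 = 1.2.
olive oil: 60 g × 6/5 = 72 g
dried chickpeas: 12 oz × 6/5 × 28.35 g/oz ≈ 408 g
shredded cheddar: 3 tsp × 6/5 ≈ 4 tsp
diced tomatoes: 1.25 cup × 6/5 × 180 g/cup = 270 g

olive oil: 72 g; dried chickpeas: 408 g; shredded cheddar: 4 tsp; diced tomatoes: 270 g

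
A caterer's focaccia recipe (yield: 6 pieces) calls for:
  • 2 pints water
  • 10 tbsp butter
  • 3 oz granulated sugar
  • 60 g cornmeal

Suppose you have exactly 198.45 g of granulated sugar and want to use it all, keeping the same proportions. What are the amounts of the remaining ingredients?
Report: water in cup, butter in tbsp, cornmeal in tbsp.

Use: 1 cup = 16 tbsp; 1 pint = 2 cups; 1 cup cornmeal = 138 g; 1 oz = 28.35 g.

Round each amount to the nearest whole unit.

water: 9 cup; butter: 23 tbsp; cornmeal: 16 tbsp

The original recipe has 85.05 g of granulated sugar, so the scaling factor is 198.45 ÷ 85.05 = 7/3.
water: 2 pint × 7/3 × 2 cup/pint ≈ 9 cup
butter: 10 tbsp × 7/3 ≈ 23 tbsp
cornmeal: 60 g × 7/3 ÷ 138 g/cup × 16 tbsp/cup ≈ 16 tbsp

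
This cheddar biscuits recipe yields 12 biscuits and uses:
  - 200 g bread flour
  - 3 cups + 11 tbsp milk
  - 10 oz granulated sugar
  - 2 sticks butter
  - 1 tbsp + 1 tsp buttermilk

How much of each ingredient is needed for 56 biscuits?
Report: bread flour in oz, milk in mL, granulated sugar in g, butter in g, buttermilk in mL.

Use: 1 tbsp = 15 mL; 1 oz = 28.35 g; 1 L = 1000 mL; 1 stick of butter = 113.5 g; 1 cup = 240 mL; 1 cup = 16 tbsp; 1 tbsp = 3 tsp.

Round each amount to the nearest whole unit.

Scaling factor: 56/12 = 14/3.
bread flour: 200 g × 14/3 ÷ 28.35 g/oz ≈ 33 oz
milk: (3 cup + 11 tbsp = 3.6875 cup) × 14/3 × 240 mL/cup = 4130 mL
granulated sugar: 10 oz × 14/3 × 28.35 g/oz = 1323 g
butter: 2 stick × 14/3 × 113.5 g/stick ≈ 1059 g
buttermilk: (1 tbsp + 1 tsp = 4/3 tbsp) × 14/3 × 15 mL/tbsp ≈ 93 mL

bread flour: 33 oz; milk: 4130 mL; granulated sugar: 1323 g; butter: 1059 g; buttermilk: 93 mL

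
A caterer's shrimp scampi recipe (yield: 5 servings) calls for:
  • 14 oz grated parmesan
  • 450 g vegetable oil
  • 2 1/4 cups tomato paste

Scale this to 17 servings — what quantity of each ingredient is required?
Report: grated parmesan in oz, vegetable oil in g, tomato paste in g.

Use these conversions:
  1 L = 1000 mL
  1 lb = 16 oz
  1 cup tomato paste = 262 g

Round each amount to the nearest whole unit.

grated parmesan: 48 oz; vegetable oil: 1530 g; tomato paste: 2004 g

Scaling factor: 17/5 = 3.4.
grated parmesan: 14 oz × 17/5 ≈ 48 oz
vegetable oil: 450 g × 17/5 = 1530 g
tomato paste: 2.25 cup × 17/5 × 262 g/cup ≈ 2004 g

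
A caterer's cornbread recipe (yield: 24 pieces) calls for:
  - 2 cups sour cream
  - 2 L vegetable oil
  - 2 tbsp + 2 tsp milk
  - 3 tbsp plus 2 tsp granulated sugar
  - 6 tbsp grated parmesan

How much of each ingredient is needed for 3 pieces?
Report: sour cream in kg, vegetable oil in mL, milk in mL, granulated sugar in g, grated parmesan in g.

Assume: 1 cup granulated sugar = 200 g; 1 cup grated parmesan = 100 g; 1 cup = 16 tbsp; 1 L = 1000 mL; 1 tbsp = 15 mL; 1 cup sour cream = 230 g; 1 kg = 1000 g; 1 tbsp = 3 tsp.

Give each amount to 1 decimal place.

sour cream: 0.1 kg; vegetable oil: 250.0 mL; milk: 5.0 mL; granulated sugar: 5.7 g; grated parmesan: 4.7 g

Scaling factor: 3/24 = 1/8 = 0.125.
sour cream: 2 cup × 1/8 × 230 g/cup ÷ 1000 g/kg ≈ 0.1 kg
vegetable oil: 2 L × 1/8 × 1000 mL/L = 250.0 mL
milk: (2 tbsp + 2 tsp = 8/3 tbsp) × 1/8 × 15 mL/tbsp = 5.0 mL
granulated sugar: (3 tbsp + 2 tsp = 11/3 tbsp) × 1/8 ÷ 16 tbsp/cup × 200 g/cup ≈ 5.7 g
grated parmesan: 6 tbsp × 1/8 ÷ 16 tbsp/cup × 100 g/cup ≈ 4.7 g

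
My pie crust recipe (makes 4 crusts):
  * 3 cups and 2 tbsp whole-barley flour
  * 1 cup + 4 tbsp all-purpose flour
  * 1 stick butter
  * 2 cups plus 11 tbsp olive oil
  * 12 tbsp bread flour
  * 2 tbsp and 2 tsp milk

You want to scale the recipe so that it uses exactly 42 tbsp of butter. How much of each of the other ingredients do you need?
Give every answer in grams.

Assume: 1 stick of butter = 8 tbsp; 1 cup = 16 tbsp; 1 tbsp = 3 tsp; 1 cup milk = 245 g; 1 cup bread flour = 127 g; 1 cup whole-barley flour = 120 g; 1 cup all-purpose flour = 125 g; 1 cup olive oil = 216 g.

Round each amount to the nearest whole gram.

whole-barley flour: 1969 g; all-purpose flour: 820 g; olive oil: 3048 g; bread flour: 500 g; milk: 214 g

The original recipe has 8 tbsp of butter, so the scaling factor is 42 ÷ 8 = 21/4 = 5.25.
whole-barley flour: (3 cup + 2 tbsp = 3.125 cup) × 21/4 × 120 g/cup ≈ 1969 g
all-purpose flour: (1 cup + 4 tbsp = 1.25 cup) × 21/4 × 125 g/cup ≈ 820 g
olive oil: (2 cup + 11 tbsp = 2.6875 cup) × 21/4 × 216 g/cup ≈ 3048 g
bread flour: 12 tbsp × 21/4 ÷ 16 tbsp/cup × 127 g/cup ≈ 500 g
milk: (2 tbsp + 2 tsp = 8/3 tbsp) × 21/4 ÷ 16 tbsp/cup × 245 g/cup ≈ 214 g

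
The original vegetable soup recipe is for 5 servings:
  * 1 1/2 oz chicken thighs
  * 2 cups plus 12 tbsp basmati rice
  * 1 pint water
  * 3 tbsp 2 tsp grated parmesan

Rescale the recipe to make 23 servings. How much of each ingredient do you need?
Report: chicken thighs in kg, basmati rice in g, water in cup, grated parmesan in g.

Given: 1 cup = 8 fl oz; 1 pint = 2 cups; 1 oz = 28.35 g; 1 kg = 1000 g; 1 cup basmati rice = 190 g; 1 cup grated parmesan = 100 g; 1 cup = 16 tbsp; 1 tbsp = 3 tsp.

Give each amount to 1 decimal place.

Scaling factor: 23/5 = 4.6.
chicken thighs: 1.5 oz × 23/5 × 28.35 g/oz ÷ 1000 g/kg ≈ 0.2 kg
basmati rice: (2 cup + 12 tbsp = 2.75 cup) × 23/5 × 190 g/cup = 2403.5 g
water: 1 pint × 23/5 × 2 cup/pint = 9.2 cup
grated parmesan: (3 tbsp + 2 tsp = 11/3 tbsp) × 23/5 ÷ 16 tbsp/cup × 100 g/cup ≈ 105.4 g

chicken thighs: 0.2 kg; basmati rice: 2403.5 g; water: 9.2 cup; grated parmesan: 105.4 g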